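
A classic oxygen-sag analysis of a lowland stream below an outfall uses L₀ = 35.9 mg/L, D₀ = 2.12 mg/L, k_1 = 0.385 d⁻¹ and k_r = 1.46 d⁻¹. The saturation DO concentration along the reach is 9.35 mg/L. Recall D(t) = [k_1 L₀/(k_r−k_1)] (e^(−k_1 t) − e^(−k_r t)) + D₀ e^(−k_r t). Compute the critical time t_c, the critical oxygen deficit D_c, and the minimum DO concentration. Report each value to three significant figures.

t_c ≈ 1.07 d; D_c ≈ 6.26 mg/L; min DO ≈ 3.09 mg/L

With k_r/k_1 = 3.792 and 1 − D₀(k_r−k_1)/(k_1 L₀) = 0.8351,
t_c = ln(3.792 × 0.8351) / (1.46 − 0.385) = ln(3.167) / 1.075 = 1.153/1.075 = 1.072 d.
L(t_c) = L₀ e^(−k_1 t_c) = 35.9 × 0.6618 = 23.76 mg/L, and at the critical point k_r D_c = k_1 L, so D_c = (0.385/1.46) × 23.76 = 6.265 mg/L.
Minimum DO = C_s − D_c = 9.35 − 6.265 = 3.085 mg/L.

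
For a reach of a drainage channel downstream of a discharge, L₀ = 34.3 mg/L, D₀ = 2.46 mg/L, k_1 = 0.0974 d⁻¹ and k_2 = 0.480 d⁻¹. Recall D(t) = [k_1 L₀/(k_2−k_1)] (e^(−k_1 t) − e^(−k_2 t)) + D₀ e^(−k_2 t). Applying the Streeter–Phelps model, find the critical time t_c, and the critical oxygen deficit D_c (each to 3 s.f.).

t_c ≈ 3.30 d; D_c ≈ 5.04 mg/L

With k_2/k_1 = 4.928 and 1 − D₀(k_2−k_1)/(k_1 L₀) = 0.7183,
t_c = ln(4.928 × 0.7183) / (0.480 − 0.0974) = ln(3.540) / 0.3826 = 1.264/0.3826 = 3.304 d.
D_c = (k_1/k_2) L₀ e^(−k_1 t_c) = (0.0974/0.480) × 34.3 × e^(−0.0974×3.304) = 0.2029 × 34.3 × 0.7248 = 5.045 mg/L.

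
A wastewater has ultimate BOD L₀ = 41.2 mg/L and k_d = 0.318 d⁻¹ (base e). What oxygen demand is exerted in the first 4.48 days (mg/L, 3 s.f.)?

y_t = L₀(1 − e^(−k_d t)) = 41.2 × (1 − e^(−0.318×4.48))
= 41.2 × (1 − 0.2406) = 41.2 × 0.7594 = 31.29 mg/L.

y ≈ 31.3 mg/L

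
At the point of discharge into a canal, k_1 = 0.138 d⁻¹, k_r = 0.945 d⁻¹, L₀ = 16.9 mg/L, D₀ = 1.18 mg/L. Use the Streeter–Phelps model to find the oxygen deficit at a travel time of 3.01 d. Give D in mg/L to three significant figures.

k_1 L₀/(k_r−k_1) = 0.138×16.9/(0.945−0.138) = 2.332/0.8070 = 2.890 mg/L.
e^(−k_1 t) = e^(−0.138×3.010) = 0.6601; e^(−k_r t) = e^(−0.945×3.010) = 0.05817.
D = 2.890 × (0.6601 − 0.05817) + 1.18 × 0.05817 = 1.740 + 0.06864 = 1.808 mg/L.

D ≈ 1.81 mg/L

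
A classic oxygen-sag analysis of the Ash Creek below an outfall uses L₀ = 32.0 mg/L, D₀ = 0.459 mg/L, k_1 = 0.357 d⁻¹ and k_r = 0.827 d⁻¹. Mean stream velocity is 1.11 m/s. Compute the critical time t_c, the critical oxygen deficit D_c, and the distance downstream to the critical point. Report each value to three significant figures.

With k_r/k_1 = 2.317 and 1 − D₀(k_r−k_1)/(k_1 L₀) = 0.9811,
t_c = ln(2.317 × 0.9811) / (0.827 − 0.357) = ln(2.273) / 0.4700 = 0.8210/0.4700 = 1.747 d.
L(t_c) = L₀ e^(−k_1 t_c) = 32.0 × 0.5360 = 17.15 mg/L, and at the critical point k_r D_c = k_1 L, so D_c = (0.357/0.827) × 17.15 = 7.404 mg/L.
x_c = v t_c = 1.11 m/s × 1.747 d × 86400 s/d = 167500 m ≈ 168 km.

t_c ≈ 1.75 d; D_c ≈ 7.40 mg/L; x_c ≈ 168 km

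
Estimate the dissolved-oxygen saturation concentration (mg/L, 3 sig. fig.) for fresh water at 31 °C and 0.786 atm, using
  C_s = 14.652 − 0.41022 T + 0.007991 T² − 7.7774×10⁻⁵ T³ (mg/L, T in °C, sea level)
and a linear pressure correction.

At sea level: C_s = 14.652 − 0.41022×31 + 0.007991×31² − 7.7774×10⁻⁵×31³ = 7.298 mg/L.
Pressure correction: C_s' = 7.298 × 0.786 = 5.736 mg/L.

C_s ≈ 5.74 mg/L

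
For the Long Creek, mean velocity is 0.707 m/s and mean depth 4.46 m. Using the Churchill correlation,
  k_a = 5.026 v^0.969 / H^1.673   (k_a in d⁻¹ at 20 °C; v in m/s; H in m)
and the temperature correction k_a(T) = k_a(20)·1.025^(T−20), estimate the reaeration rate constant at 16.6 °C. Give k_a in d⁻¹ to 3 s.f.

k_a ≈ 0.271 d⁻¹

k_a(20) = 5.026 × 0.707^0.969 / 4.46^1.673 = 5.026 × 0.7146 / 12.20 = 0.2944 d⁻¹.
k_a(16.6) = 0.2944 × 1.025^(16.6−20) = 0.2944 × 0.9195 = 0.2707 d⁻¹.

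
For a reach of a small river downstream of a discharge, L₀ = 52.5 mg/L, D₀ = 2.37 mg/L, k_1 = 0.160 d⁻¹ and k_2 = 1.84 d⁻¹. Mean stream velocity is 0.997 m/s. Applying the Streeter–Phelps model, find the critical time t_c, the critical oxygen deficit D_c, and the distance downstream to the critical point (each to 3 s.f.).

t_c ≈ 1.07 d; D_c ≈ 3.85 mg/L; x_c ≈ 92.3 km

At the critical point dD/dt = 0, so k_1 L₀ e^(−k_1 t) = k_2 D. Substituting D(t) from the Streeter–Phelps equation and solving for t gives
t_c = ln[(k_2/k_1)(1 − D₀(k_2−k_1)/(k_1 L₀))] / (k_2−k_1).
Here k_2−k_1 = 1.680 d⁻¹ and 1 − D₀(k_2−k_1)/(k_1 L₀) = 1 − 2.37×1.680/(0.160×52.5) = 0.5260, so
t_c = ln(11.50 × 0.5260) / 1.680 = 1.800 / 1.680 = 1.071 d.
L(t_c) = L₀ e^(−k_1 t_c) = 52.5 × 0.8425 = 44.23 mg/L, and at the critical point k_2 D_c = k_1 L, so D_c = (0.160/1.84) × 44.23 = 3.846 mg/L.
x_c = v t_c = 0.997 m/s × 1.071 d × 86400 s/d = 92290 m ≈ 92.3 km.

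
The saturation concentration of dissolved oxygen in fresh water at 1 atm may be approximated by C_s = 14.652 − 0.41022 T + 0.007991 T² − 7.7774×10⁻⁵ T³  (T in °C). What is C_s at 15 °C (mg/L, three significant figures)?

C_s ≈ 10.0 mg/L

C_s = 14.652 − 0.41022×15 + 0.007991×15² − 7.7774×10⁻⁵×15³ = 10.03 mg/L.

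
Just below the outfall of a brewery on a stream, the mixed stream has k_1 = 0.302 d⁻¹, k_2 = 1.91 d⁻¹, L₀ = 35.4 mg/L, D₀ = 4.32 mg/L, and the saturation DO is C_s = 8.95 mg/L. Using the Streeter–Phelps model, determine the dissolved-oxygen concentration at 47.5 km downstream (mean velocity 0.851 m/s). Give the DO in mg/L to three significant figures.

Travel time t = x/v = 47.5 km / (0.851 m/s) = 47500 m / 0.851 m/s = 55820 s = 0.6460 d.
k_1 L₀/(k_2−k_1) = 0.302×35.4/(1.91−0.302) = 10.69/1.608 = 6.649 mg/L.
e^(−k_1 t) = e^(−0.302×0.6460) = 0.8228; e^(−k_2 t) = e^(−1.91×0.6460) = 0.2912.
D = 6.649 × (0.8228 − 0.2912) + 4.32 × 0.2912 = 3.534 + 1.258 = 4.792 mg/L.
DO = C_s − D = 8.95 − 4.792 = 4.158 mg/L.

DO ≈ 4.16 mg/L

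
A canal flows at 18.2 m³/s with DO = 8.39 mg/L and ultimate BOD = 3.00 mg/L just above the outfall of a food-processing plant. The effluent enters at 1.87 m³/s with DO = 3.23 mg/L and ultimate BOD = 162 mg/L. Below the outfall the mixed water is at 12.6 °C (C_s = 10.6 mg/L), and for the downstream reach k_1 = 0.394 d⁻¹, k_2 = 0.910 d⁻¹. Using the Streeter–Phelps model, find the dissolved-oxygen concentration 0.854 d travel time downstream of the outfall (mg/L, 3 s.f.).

DO ≈ 5.90 mg/L

Mixed DO = (18.2×8.39 + 1.87×3.23)/(18.2+1.87) = 158.7/20.07 = 7.909 mg/L.
Mixed L₀ = (18.2×3.00 + 1.87×162)/(20.07) = 357.5/20.07 = 17.81 mg/L.
Initial deficit D₀ = C_s − DO₀ = 10.6 − 7.909 = 2.691 mg/L.
D(0.854) = [0.394×17.81/(0.910−0.394)](e^(−0.394×0.854) − e^(−0.910×0.854)) + 2.691 e^(−0.910×0.854)
= 13.60 × (0.7143 − 0.4597) + 2.691 × 0.4597 = 4.700 mg/L.
DO = 10.6 − 4.700 = 5.900 mg/L.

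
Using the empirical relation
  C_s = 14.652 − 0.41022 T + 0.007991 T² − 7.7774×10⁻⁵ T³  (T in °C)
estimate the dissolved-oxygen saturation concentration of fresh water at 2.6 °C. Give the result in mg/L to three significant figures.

C_s ≈ 13.6 mg/L

C_s = 14.652 − 0.41022×2.6 + 0.007991×2.6² − 7.7774×10⁻⁵×2.6³ = 13.64 mg/L.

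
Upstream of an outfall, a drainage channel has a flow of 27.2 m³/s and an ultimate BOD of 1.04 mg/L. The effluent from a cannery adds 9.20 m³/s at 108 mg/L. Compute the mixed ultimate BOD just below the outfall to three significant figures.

28.1 mg/L

Flow-weighted mixing: C = (Q_r C_r + Q_w C_w)/(Q_r + Q_w)
= (27.2×1.04 + 9.20×108)/(27.2 + 9.20) = 1022/36.40 = 28.07 mg/L.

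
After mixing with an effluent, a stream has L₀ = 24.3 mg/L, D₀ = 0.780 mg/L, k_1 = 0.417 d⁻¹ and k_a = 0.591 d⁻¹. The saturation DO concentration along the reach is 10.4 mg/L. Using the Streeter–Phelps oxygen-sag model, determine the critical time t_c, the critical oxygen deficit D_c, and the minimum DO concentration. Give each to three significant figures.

t_c = [1/(k_a−k_1)] ln[(k_a/k_1)(1 − D₀(k_a−k_1)/(k_1 L₀))]
= [1/(0.591−0.417)] ln[(0.591/0.417)(1 − 0.780×0.1740/(0.417×24.3))]
= (1/0.1740) ln[1.417 × 0.9866] = 5.747 × ln(1.398) = 5.747 × 0.3352 = 1.927 d.
D_c = (k_1/k_a) L₀ e^(−k_1 t_c) = (0.417/0.591) × 24.3 × e^(−0.417×1.927) = 0.7056 × 24.3 × 0.4478 = 7.678 mg/L.
Minimum DO = C_s − D_c = 10.4 − 7.678 = 2.722 mg/L.

t_c ≈ 1.93 d; D_c ≈ 7.68 mg/L; min DO ≈ 2.72 mg/L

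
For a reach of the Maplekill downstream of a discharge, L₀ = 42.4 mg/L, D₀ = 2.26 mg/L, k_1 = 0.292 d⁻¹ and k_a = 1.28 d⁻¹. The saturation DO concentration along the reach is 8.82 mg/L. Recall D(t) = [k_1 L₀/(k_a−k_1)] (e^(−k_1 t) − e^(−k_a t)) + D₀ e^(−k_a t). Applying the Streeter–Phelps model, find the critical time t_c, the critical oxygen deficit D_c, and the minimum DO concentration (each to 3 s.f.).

t_c = [1/(k_a−k_1)] ln[(k_a/k_1)(1 − D₀(k_a−k_1)/(k_1 L₀))]
= [1/(1.28−0.292)] ln[(1.28/0.292)(1 − 2.26×0.9880/(0.292×42.4))]
= (1/0.9880) ln[4.384 × 0.8196] = 1.012 × ln(3.593) = 1.012 × 1.279 = 1.295 d.
D_c = (k_1/k_a) L₀ e^(−k_1 t_c) = (0.292/1.28) × 42.4 × e^(−0.292×1.295) = 0.2281 × 42.4 × 0.6852 = 6.628 mg/L.
Minimum DO = C_s − D_c = 8.82 − 6.628 = 2.192 mg/L.

t_c ≈ 1.29 d; D_c ≈ 6.63 mg/L; min DO ≈ 2.19 mg/L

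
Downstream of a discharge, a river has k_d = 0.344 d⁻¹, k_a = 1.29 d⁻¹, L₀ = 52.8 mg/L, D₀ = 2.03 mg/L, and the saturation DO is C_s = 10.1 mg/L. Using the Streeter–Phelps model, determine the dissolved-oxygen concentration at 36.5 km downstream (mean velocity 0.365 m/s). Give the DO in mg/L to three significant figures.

DO ≈ 1.06 mg/L

Travel time t = x/v = 36.5 km / (0.365 m/s) = 36500 m / 0.365 m/s = 100000 s = 1.157 d.
k_d L₀/(k_a−k_d) = 0.344×52.8/(1.29−0.344) = 18.16/0.9460 = 19.20 mg/L.
e^(−k_d t) = e^(−0.344×1.157) = 0.6716; e^(−k_a t) = e^(−1.29×1.157) = 0.2247.
D = 19.20 × (0.6716 − 0.2247) + 2.03 × 0.2247 = 8.580 + 0.4561 = 9.036 mg/L.
DO = C_s − D = 10.1 − 9.036 = 1.064 mg/L.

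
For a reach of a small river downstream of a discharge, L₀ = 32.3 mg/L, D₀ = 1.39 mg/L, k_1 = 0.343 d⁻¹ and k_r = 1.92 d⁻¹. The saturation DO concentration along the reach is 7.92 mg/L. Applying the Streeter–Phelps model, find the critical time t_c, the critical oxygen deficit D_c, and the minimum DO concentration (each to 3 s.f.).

t_c ≈ 0.952 d; D_c ≈ 4.16 mg/L; min DO ≈ 3.76 mg/L

t_c = [1/(k_r−k_1)] ln[(k_r/k_1)(1 − D₀(k_r−k_1)/(k_1 L₀))]
= [1/(1.92−0.343)] ln[(1.92/0.343)(1 − 1.39×1.577/(0.343×32.3))]
= (1/1.577) ln[5.598 × 0.8021] = 0.6341 × ln(4.490) = 0.6341 × 1.502 = 0.9524 d.
L(t_c) = L₀ e^(−k_1 t_c) = 32.3 × 0.7213 = 23.30 mg/L, and at the critical point k_r D_c = k_1 L, so D_c = (0.343/1.92) × 23.30 = 4.162 mg/L.
Minimum DO = C_s − D_c = 7.92 − 4.162 = 3.758 mg/L.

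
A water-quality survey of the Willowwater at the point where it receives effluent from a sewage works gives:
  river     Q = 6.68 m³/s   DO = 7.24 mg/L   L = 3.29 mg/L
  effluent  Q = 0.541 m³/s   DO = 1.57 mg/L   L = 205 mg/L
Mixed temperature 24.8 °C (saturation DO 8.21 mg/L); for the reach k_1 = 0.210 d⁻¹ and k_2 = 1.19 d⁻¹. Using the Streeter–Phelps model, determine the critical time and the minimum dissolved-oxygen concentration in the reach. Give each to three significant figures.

Mixed DO = (6.68×7.24 + 0.541×1.57)/(6.68+0.541) = 49.21/7.221 = 6.815 mg/L.
Mixed L₀ = (6.68×3.29 + 0.541×205)/(7.221) = 132.9/7.221 = 18.40 mg/L.
Initial deficit D₀ = C_s − DO₀ = 8.21 − 6.815 = 1.395 mg/L.
t_c = (1/0.9800) ln[(1.19/0.210)(1 − 1.395×0.9800/(0.210×18.40))] = 1.020 × ln(3.662) = 1.325 d.
D_c = (0.210/1.19) × 18.40 × e^(−0.210×1.325) = 0.1765 × 18.40 × 0.7572 = 2.459 mg/L.
Minimum DO = 8.21 − 2.459 = 5.751 mg/L.

t_c ≈ 1.32 d; minimum DO ≈ 5.75 mg/L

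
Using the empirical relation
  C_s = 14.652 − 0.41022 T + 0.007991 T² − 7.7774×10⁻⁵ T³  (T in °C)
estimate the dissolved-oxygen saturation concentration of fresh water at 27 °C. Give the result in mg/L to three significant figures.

C_s ≈ 7.87 mg/L

C_s = 14.652 − 0.41022×27 + 0.007991×27² − 7.7774×10⁻⁵×27³ = 7.871 mg/L.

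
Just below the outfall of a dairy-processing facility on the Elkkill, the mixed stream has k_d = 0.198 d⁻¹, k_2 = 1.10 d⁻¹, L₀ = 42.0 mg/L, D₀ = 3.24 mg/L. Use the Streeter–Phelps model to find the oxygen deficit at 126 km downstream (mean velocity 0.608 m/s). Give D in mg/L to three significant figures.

D ≈ 5.31 mg/L

Travel time t = x/v = 126 km / (0.608 m/s) = 126000 m / 0.608 m/s = 207200 s = 2.399 d.
k_d L₀/(k_2−k_d) = 0.198×42.0/(1.10−0.198) = 8.316/0.9020 = 9.220 mg/L.
e^(−k_d t) = e^(−0.198×2.399) = 0.6219; e^(−k_2 t) = e^(−1.10×2.399) = 0.07147.
D = 9.220 × (0.6219 − 0.07147) + 3.24 × 0.07147 = 5.075 + 0.2316 = 5.307 mg/L.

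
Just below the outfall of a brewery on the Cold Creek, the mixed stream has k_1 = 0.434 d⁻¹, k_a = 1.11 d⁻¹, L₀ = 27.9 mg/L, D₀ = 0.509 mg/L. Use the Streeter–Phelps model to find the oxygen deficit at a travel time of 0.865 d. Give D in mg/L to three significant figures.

D ≈ 5.64 mg/L

k_1 L₀/(k_a−k_1) = 0.434×27.9/(1.11−0.434) = 12.11/0.6760 = 17.91 mg/L.
e^(−k_1 t) = e^(−0.434×0.8650) = 0.6870; e^(−k_a t) = e^(−1.11×0.8650) = 0.3828.
D = 17.91 × (0.6870 − 0.3828) + 0.509 × 0.3828 = 5.448 + 0.1949 = 5.643 mg/L.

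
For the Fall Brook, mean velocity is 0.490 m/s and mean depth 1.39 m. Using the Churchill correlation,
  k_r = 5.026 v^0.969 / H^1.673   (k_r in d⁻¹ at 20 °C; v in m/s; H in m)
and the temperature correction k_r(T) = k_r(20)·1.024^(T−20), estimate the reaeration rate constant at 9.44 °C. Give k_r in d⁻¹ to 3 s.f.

k_r(20) = 5.026 × 0.490^0.969 / 1.39^1.673 = 5.026 × 0.5010 / 1.735 = 1.451 d⁻¹.
k_r(9.44) = 1.451 × 1.024^(9.44−20) = 1.451 × 0.7785 = 1.130 d⁻¹.

k_r ≈ 1.13 d⁻¹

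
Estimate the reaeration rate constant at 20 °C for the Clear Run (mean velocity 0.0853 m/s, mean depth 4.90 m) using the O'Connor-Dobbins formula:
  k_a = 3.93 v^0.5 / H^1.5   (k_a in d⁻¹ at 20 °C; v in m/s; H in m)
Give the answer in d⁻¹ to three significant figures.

k_a = 3.93 × 0.0853^0.5 / 4.90^1.5 = 3.93 × 0.2921 / 10.85 = 0.1058 d⁻¹.

k_a ≈ 0.106 d⁻¹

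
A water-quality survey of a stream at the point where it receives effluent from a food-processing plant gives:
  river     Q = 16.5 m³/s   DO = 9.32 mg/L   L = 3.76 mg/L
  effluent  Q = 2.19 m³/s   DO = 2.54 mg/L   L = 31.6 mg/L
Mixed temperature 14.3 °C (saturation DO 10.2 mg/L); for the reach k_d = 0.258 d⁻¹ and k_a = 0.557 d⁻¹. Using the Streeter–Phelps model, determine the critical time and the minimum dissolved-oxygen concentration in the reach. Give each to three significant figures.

t_c ≈ 1.49 d; minimum DO ≈ 7.99 mg/L

Mixed DO = (16.5×9.32 + 2.19×2.54)/(16.5+2.19) = 159.3/18.69 = 8.526 mg/L.
Mixed L₀ = (16.5×3.76 + 2.19×31.6)/(18.69) = 131.2/18.69 = 7.022 mg/L.
Initial deficit D₀ = C_s − DO₀ = 10.2 − 8.526 = 1.674 mg/L.
t_c = (1/0.2990) ln[(0.557/0.258)(1 − 1.674×0.2990/(0.258×7.022))] = 3.344 × ln(1.562) = 1.492 d.
D_c = (0.258/0.557) × 7.022 × e^(−0.258×1.492) = 0.4632 × 7.022 × 0.6805 = 2.213 mg/L.
Minimum DO = 10.2 − 2.213 = 7.987 mg/L.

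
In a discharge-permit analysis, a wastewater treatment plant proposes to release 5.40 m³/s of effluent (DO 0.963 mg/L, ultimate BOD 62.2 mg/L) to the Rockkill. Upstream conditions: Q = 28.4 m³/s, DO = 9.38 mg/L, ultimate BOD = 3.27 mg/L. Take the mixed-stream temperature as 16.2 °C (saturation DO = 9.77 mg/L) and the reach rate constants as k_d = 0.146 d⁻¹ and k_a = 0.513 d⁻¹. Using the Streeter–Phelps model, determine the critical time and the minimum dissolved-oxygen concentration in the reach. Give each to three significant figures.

t_c ≈ 2.28 d; minimum DO ≈ 7.18 mg/L

Mixed DO = (28.4×9.38 + 5.40×0.963)/(28.4+5.40) = 271.6/33.80 = 8.035 mg/L.
Mixed L₀ = (28.4×3.27 + 5.40×62.2)/(33.80) = 428.7/33.80 = 12.68 mg/L.
Initial deficit D₀ = C_s − DO₀ = 9.77 − 8.035 = 1.735 mg/L.
t_c = (1/0.3670) ln[(0.513/0.146)(1 − 1.735×0.3670/(0.146×12.68))] = 2.725 × ln(2.306) = 2.276 d.
D_c = (0.146/0.513) × 12.68 × e^(−0.146×2.276) = 0.2846 × 12.68 × 0.7172 = 2.589 mg/L.
Minimum DO = 9.77 − 2.589 = 7.181 mg/L.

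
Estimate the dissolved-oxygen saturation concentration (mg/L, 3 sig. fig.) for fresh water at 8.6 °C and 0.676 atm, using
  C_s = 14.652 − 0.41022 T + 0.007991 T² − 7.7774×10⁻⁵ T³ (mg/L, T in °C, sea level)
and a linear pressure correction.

C_s ≈ 7.89 mg/L

At sea level: C_s = 14.652 − 0.41022×8.6 + 0.007991×8.6² − 7.7774×10⁻⁵×8.6³ = 11.67 mg/L.
Pressure correction: C_s' = 11.67 × 0.676 = 7.886 mg/L.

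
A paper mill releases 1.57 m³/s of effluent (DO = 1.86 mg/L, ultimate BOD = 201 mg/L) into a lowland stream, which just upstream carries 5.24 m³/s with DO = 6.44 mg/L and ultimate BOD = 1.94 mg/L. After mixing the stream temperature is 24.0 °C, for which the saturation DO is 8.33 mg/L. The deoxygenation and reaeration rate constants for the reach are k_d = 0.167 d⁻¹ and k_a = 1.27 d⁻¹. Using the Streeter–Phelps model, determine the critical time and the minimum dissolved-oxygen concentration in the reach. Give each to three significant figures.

Mixed DO = (5.24×6.44 + 1.57×1.86)/(5.24+1.57) = 36.67/6.810 = 5.384 mg/L.
Mixed L₀ = (5.24×1.94 + 1.57×201)/(6.810) = 325.7/6.810 = 47.83 mg/L.
Initial deficit D₀ = C_s − DO₀ = 8.33 − 5.384 = 2.946 mg/L.
t_c = (1/1.103) ln[(1.27/0.167)(1 − 2.946×1.103/(0.167×47.83))] = 0.9066 × ln(4.511) = 1.366 d.
D_c = (0.167/1.27) × 47.83 × e^(−0.167×1.366) = 0.1315 × 47.83 × 0.7960 = 5.007 mg/L.
Minimum DO = 8.33 − 5.007 = 3.323 mg/L.

t_c ≈ 1.37 d; minimum DO ≈ 3.32 mg/L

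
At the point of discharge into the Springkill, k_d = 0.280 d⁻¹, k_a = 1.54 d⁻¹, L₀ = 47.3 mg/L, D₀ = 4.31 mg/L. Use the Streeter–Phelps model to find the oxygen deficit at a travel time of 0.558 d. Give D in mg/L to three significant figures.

k_d L₀/(k_a−k_d) = 0.280×47.3/(1.54−0.280) = 13.24/1.260 = 10.51 mg/L.
e^(−k_d t) = e^(−0.280×0.5580) = 0.8554; e^(−k_a t) = e^(−1.54×0.5580) = 0.4234.
D = 10.51 × (0.8554 − 0.4234) + 4.31 × 0.4234 = 4.540 + 1.825 = 6.365 mg/L.

D ≈ 6.36 mg/L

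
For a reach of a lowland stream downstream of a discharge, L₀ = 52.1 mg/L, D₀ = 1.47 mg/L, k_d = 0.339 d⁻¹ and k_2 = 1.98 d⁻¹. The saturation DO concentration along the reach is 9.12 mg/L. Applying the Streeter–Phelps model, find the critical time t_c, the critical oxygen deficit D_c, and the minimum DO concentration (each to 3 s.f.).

At the critical point dD/dt = 0, so k_d L₀ e^(−k_d t) = k_2 D. Substituting D(t) from the Streeter–Phelps equation and solving for t gives
t_c = ln[(k_2/k_d)(1 − D₀(k_2−k_d)/(k_d L₀))] / (k_2−k_d).
Here k_2−k_d = 1.641 d⁻¹ and 1 − D₀(k_2−k_d)/(k_d L₀) = 1 − 1.47×1.641/(0.339×52.1) = 0.8634, so
t_c = ln(5.841 × 0.8634) / 1.641 = 1.618 / 1.641 = 0.9860 d.
D_c = (k_d/k_2) L₀ e^(−k_d t_c) = (0.339/1.98) × 52.1 × e^(−0.339×0.9860) = 0.1712 × 52.1 × 0.7159 = 6.386 mg/L.
Minimum DO = C_s − D_c = 9.12 − 6.386 = 2.734 mg/L.

t_c ≈ 0.986 d; D_c ≈ 6.39 mg/L; min DO ≈ 2.73 mg/L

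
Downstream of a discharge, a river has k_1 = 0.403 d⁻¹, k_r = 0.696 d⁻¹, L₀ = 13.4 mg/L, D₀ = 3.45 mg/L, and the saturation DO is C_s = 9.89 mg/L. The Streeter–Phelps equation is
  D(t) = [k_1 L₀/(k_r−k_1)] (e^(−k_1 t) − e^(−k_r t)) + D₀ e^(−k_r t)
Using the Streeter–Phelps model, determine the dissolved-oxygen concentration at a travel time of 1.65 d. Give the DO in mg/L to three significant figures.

DO ≈ 5.16 mg/L

k_1 L₀/(k_r−k_1) = 0.403×13.4/(0.696−0.403) = 5.400/0.2930 = 18.43 mg/L.
e^(−k_1 t) = e^(−0.403×1.650) = 0.5143; e^(−k_r t) = e^(−0.696×1.650) = 0.3171.
D = 18.43 × (0.5143 − 0.3171) + 3.45 × 0.3171 = 3.634 + 1.094 = 4.728 mg/L.
DO = C_s − D = 9.89 − 4.728 = 5.162 mg/L.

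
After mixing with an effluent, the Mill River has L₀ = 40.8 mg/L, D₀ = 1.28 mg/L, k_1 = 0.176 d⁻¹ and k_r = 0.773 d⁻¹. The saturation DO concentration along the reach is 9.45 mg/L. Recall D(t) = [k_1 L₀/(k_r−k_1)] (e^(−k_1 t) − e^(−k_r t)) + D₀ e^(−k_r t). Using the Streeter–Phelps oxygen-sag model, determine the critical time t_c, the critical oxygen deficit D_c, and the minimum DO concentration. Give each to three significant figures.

At the critical point dD/dt = 0, so k_1 L₀ e^(−k_1 t) = k_r D. Substituting D(t) from the Streeter–Phelps equation and solving for t gives
t_c = ln[(k_r/k_1)(1 − D₀(k_r−k_1)/(k_1 L₀))] / (k_r−k_1).
Here k_r−k_1 = 0.5970 d⁻¹ and 1 − D₀(k_r−k_1)/(k_1 L₀) = 1 − 1.28×0.5970/(0.176×40.8) = 0.8936, so
t_c = ln(4.392 × 0.8936) / 0.5970 = 1.367 / 0.5970 = 2.290 d.
L(t_c) = L₀ e^(−k_1 t_c) = 40.8 × 0.6683 = 27.26 mg/L, and at the critical point k_r D_c = k_1 L, so D_c = (0.176/0.773) × 27.26 = 6.208 mg/L.
Minimum DO = C_s − D_c = 9.45 − 6.208 = 3.242 mg/L.

t_c ≈ 2.29 d; D_c ≈ 6.21 mg/L; min DO ≈ 3.24 mg/L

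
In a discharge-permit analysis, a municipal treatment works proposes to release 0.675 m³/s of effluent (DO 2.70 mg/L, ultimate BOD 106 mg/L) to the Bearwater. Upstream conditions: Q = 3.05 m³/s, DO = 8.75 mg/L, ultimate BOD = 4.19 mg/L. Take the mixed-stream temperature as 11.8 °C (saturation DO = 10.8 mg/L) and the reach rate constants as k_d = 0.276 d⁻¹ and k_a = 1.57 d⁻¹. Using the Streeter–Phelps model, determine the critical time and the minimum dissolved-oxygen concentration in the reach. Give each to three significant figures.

t_c ≈ 0.529 d; minimum DO ≈ 7.36 mg/L

Mixed DO = (3.05×8.75 + 0.675×2.70)/(3.05+0.675) = 28.51/3.725 = 7.654 mg/L.
Mixed L₀ = (3.05×4.19 + 0.675×106)/(3.725) = 84.33/3.725 = 22.64 mg/L.
Initial deficit D₀ = C_s − DO₀ = 10.8 − 7.654 = 3.146 mg/L.
t_c = (1/1.294) ln[(1.57/0.276)(1 − 3.146×1.294/(0.276×22.64))] = 0.7728 × ln(1.982) = 0.5286 d.
D_c = (0.276/1.57) × 22.64 × e^(−0.276×0.5286) = 0.1758 × 22.64 × 0.8642 = 3.440 mg/L.
Minimum DO = 10.8 − 3.440 = 7.360 mg/L.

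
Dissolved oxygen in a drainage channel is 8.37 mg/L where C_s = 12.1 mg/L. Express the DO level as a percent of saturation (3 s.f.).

69.2 % saturation

% saturation = C/C_s × 100 = 8.37/12.1 × 100 = 69.2 %.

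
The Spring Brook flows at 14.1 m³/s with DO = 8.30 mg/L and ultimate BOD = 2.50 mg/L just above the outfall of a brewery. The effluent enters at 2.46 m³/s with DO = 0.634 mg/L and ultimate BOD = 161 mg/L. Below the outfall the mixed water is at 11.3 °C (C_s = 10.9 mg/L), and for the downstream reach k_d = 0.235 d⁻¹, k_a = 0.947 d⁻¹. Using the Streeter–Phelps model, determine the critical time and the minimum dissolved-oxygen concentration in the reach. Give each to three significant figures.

Mixed DO = (14.1×8.30 + 2.46×0.634)/(14.1+2.46) = 118.6/16.56 = 7.161 mg/L.
Mixed L₀ = (14.1×2.50 + 2.46×161)/(16.56) = 431.3/16.56 = 26.05 mg/L.
Initial deficit D₀ = C_s − DO₀ = 10.9 − 7.161 = 3.739 mg/L.
t_c = (1/0.7120) ln[(0.947/0.235)(1 − 3.739×0.7120/(0.235×26.05))] = 1.404 × ln(2.277) = 1.156 d.
D_c = (0.235/0.947) × 26.05 × e^(−0.235×1.156) = 0.2482 × 26.05 × 0.7622 = 4.926 mg/L.
Minimum DO = 10.9 − 4.926 = 5.974 mg/L.

t_c ≈ 1.16 d; minimum DO ≈ 5.97 mg/L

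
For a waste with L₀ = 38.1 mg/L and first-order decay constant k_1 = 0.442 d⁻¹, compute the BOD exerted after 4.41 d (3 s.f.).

y ≈ 32.7 mg/L

y_t = L₀(1 − e^(−k_1 t)) = 38.1 × (1 − e^(−0.442×4.41))
= 38.1 × (1 − 0.1424) = 38.1 × 0.8576 = 32.68 mg/L.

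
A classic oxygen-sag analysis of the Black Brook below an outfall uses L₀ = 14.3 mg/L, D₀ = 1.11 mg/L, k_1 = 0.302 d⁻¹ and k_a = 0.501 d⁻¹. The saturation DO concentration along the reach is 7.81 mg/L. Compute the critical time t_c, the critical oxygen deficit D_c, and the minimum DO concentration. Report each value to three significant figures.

t_c ≈ 2.28 d; D_c ≈ 4.33 mg/L; min DO ≈ 3.48 mg/L

At the critical point dD/dt = 0, so k_1 L₀ e^(−k_1 t) = k_a D. Substituting D(t) from the Streeter–Phelps equation and solving for t gives
t_c = ln[(k_a/k_1)(1 − D₀(k_a−k_1)/(k_1 L₀))] / (k_a−k_1).
Here k_a−k_1 = 0.1990 d⁻¹ and 1 − D₀(k_a−k_1)/(k_1 L₀) = 1 − 1.11×0.1990/(0.302×14.3) = 0.9489, so
t_c = ln(1.659 × 0.9489) / 0.1990 = 0.4537 / 0.1990 = 2.280 d.
L(t_c) = L₀ e^(−k_1 t_c) = 14.3 × 0.5023 = 7.183 mg/L, and at the critical point k_a D_c = k_1 L, so D_c = (0.302/0.501) × 7.183 = 4.330 mg/L.
Minimum DO = C_s − D_c = 7.81 − 4.330 = 3.480 mg/L.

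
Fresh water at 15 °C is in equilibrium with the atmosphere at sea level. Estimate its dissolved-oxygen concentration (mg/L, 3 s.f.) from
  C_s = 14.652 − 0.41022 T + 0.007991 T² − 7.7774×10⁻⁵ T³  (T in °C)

C_s = 14.652 − 0.41022×15 + 0.007991×15² − 7.7774×10⁻⁵×15³ = 10.03 mg/L.

C_s ≈ 10.0 mg/L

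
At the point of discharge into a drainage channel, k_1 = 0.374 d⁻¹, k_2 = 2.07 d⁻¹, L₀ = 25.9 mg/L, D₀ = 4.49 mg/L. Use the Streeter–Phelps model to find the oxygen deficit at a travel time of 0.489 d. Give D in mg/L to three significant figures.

k_1 L₀/(k_2−k_1) = 0.374×25.9/(2.07−0.374) = 9.687/1.696 = 5.711 mg/L.
e^(−k_1 t) = e^(−0.374×0.4890) = 0.8329; e^(−k_2 t) = e^(−2.07×0.4890) = 0.3634.
D = 5.711 × (0.8329 − 0.3634) + 4.49 × 0.3634 = 2.681 + 1.632 = 4.313 mg/L.

D ≈ 4.31 mg/L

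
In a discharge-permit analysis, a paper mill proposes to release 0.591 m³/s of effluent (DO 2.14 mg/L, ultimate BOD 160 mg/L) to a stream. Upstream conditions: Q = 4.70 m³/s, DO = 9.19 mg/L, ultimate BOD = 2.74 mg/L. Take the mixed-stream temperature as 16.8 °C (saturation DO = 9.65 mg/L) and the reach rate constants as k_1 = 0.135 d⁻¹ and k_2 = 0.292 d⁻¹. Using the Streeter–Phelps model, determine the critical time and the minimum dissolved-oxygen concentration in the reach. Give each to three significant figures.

Mixed DO = (4.70×9.19 + 0.591×2.14)/(4.70+0.591) = 44.46/5.291 = 8.403 mg/L.
Mixed L₀ = (4.70×2.74 + 0.591×160)/(5.291) = 107.4/5.291 = 20.31 mg/L.
Initial deficit D₀ = C_s − DO₀ = 9.65 − 8.403 = 1.247 mg/L.
t_c = (1/0.1570) ln[(0.292/0.135)(1 − 1.247×0.1570/(0.135×20.31))] = 6.369 × ln(2.008) = 4.442 d.
D_c = (0.135/0.292) × 20.31 × e^(−0.135×4.442) = 0.4623 × 20.31 × 0.5490 = 5.154 mg/L.
Minimum DO = 9.65 − 5.154 = 4.496 mg/L.

t_c ≈ 4.44 d; minimum DO ≈ 4.50 mg/L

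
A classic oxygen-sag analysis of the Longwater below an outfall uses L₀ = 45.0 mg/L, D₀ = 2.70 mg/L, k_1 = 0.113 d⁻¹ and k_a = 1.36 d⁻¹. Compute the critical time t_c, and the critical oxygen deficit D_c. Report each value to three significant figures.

t_c ≈ 1.12 d; D_c ≈ 3.29 mg/L

At the critical point dD/dt = 0, so k_1 L₀ e^(−k_1 t) = k_a D. Substituting D(t) from the Streeter–Phelps equation and solving for t gives
t_c = ln[(k_a/k_1)(1 − D₀(k_a−k_1)/(k_1 L₀))] / (k_a−k_1).
Here k_a−k_1 = 1.247 d⁻¹ and 1 − D₀(k_a−k_1)/(k_1 L₀) = 1 − 2.70×1.247/(0.113×45.0) = 0.3379, so
t_c = ln(12.04 × 0.3379) / 1.247 = 1.403 / 1.247 = 1.125 d.
L(t_c) = L₀ e^(−k_1 t_c) = 45.0 × 0.8806 = 39.63 mg/L, and at the critical point k_a D_c = k_1 L, so D_c = (0.113/1.36) × 39.63 = 3.293 mg/L.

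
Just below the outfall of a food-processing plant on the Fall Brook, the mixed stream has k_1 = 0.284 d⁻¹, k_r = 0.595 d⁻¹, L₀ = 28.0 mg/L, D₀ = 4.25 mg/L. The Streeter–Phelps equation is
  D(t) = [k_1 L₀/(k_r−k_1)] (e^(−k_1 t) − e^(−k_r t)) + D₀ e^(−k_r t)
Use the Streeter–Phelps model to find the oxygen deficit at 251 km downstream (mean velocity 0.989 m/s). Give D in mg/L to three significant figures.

D ≈ 7.39 mg/L

Travel time t = x/v = 251 km / (0.989 m/s) = 251000 m / 0.989 m/s = 253800 s = 2.937 d.
k_1 L₀/(k_r−k_1) = 0.284×28.0/(0.595−0.284) = 7.952/0.3110 = 25.57 mg/L.
e^(−k_1 t) = e^(−0.284×2.937) = 0.4342; e^(−k_r t) = e^(−0.595×2.937) = 0.1742.
D = 25.57 × (0.4342 − 0.1742) + 4.25 × 0.1742 = 6.649 + 0.7402 = 7.389 mg/L.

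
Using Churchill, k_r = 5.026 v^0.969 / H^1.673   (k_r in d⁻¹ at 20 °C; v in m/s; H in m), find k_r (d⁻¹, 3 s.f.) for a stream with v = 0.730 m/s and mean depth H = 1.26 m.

k_r ≈ 2.52 d⁻¹

k_r = 5.026 × 0.730^0.969 / 1.26^1.673 = 5.026 × 0.7372 / 1.472 = 2.517 d⁻¹.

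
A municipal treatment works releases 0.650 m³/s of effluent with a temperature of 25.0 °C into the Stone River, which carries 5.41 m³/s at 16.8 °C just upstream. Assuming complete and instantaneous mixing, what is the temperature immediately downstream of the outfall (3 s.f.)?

Flow-weighted mixing: C = (Q_r C_r + Q_w C_w)/(Q_r + Q_w)
= (5.41×16.8 + 0.650×25.0)/(5.41 + 0.650) = 107.1/6.060 = 17.68 °C.

17.7 °C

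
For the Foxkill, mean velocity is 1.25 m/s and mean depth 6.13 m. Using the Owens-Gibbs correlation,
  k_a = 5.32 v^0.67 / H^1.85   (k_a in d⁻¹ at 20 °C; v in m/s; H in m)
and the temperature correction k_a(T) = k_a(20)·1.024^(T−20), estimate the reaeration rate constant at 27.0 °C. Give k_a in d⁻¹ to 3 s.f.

k_a ≈ 0.255 d⁻¹

k_a(20) = 5.32 × 1.25^0.67 / 6.13^1.85 = 5.32 × 1.161 / 28.63 = 0.2158 d⁻¹.
k_a(27.0) = 0.2158 × 1.024^(27.0−20) = 0.2158 × 1.181 = 0.2548 d⁻¹.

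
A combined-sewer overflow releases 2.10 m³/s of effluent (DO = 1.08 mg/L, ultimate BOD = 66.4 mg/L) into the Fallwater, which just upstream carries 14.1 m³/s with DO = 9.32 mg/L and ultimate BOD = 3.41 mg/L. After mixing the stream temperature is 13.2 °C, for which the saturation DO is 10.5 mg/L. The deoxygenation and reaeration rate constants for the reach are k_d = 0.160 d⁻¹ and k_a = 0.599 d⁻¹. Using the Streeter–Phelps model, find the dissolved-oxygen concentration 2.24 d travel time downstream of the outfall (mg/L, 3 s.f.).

DO ≈ 8.07 mg/L

Mixed DO = (14.1×9.32 + 2.10×1.08)/(14.1+2.10) = 133.7/16.20 = 8.252 mg/L.
Mixed L₀ = (14.1×3.41 + 2.10×66.4)/(16.20) = 187.5/16.20 = 11.58 mg/L.
Initial deficit D₀ = C_s − DO₀ = 10.5 − 8.252 = 2.248 mg/L.
D(2.24) = [0.160×11.58/(0.599−0.160)](e^(−0.160×2.24) − e^(−0.599×2.24)) + 2.248 e^(−0.599×2.24)
= 4.219 × (0.6988 − 0.2614) + 2.248 × 0.2614 = 2.433 mg/L.
DO = 10.5 − 2.433 = 8.067 mg/L.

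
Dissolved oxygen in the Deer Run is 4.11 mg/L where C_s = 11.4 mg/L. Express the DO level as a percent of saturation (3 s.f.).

% saturation = C/C_s × 100 = 4.11/11.4 × 100 = 36.1 %.

36.1 % saturation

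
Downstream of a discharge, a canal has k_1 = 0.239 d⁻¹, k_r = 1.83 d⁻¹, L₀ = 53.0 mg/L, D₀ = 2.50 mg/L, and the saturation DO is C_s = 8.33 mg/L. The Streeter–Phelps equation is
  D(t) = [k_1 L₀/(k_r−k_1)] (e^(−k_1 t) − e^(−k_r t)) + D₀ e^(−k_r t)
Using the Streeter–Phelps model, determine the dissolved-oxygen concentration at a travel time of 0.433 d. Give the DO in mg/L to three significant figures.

DO ≈ 3.62 mg/L

k_1 L₀/(k_r−k_1) = 0.239×53.0/(1.83−0.239) = 12.67/1.591 = 7.962 mg/L.
e^(−k_1 t) = e^(−0.239×0.4330) = 0.9017; e^(−k_r t) = e^(−1.83×0.4330) = 0.4528.
D = 7.962 × (0.9017 − 0.4528) + 2.50 × 0.4528 = 3.574 + 1.132 = 4.706 mg/L.
DO = C_s − D = 8.33 − 4.706 = 3.624 mg/L.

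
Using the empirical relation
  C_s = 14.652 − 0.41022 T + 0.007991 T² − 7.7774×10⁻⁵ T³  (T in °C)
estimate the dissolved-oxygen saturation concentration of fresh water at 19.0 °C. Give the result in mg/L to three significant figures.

C_s ≈ 9.21 mg/L

C_s = 14.652 − 0.41022×19.0 + 0.007991×19.0² − 7.7774×10⁻⁵×19.0³ = 9.209 mg/L.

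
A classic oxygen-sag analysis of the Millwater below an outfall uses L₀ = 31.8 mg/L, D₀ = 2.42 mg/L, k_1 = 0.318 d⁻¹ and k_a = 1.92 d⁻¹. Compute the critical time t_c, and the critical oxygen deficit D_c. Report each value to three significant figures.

t_c ≈ 0.821 d; D_c ≈ 4.06 mg/L

With k_a/k_1 = 6.038 and 1 − D₀(k_a−k_1)/(k_1 L₀) = 0.6166,
t_c = ln(6.038 × 0.6166) / (1.92 − 0.318) = ln(3.723) / 1.602 = 1.315/1.602 = 0.8206 d.
D_c = (k_1/k_a) L₀ e^(−k_1 t_c) = (0.318/1.92) × 31.8 × e^(−0.318×0.8206) = 0.1656 × 31.8 × 0.7703 = 4.057 mg/L.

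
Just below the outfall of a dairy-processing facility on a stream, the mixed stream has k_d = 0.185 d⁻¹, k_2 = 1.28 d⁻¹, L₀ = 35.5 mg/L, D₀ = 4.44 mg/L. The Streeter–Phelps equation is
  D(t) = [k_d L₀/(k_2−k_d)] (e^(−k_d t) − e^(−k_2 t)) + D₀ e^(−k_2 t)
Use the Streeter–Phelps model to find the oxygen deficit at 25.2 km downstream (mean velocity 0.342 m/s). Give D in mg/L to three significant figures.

Travel time t = x/v = 25.2 km / (0.342 m/s) = 25200 m / 0.342 m/s = 73680 s = 0.8528 d.
k_d L₀/(k_2−k_d) = 0.185×35.5/(1.28−0.185) = 6.567/1.095 = 5.998 mg/L.
e^(−k_d t) = e^(−0.185×0.8528) = 0.8540; e^(−k_2 t) = e^(−1.28×0.8528) = 0.3357.
D = 5.998 × (0.8540 − 0.3357) + 4.44 × 0.3357 = 3.109 + 1.490 = 4.599 mg/L.

D ≈ 4.60 mg/L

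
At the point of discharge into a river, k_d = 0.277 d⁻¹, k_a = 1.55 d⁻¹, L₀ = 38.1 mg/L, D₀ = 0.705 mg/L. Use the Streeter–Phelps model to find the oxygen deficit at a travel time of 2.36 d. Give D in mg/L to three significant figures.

k_d L₀/(k_a−k_d) = 0.277×38.1/(1.55−0.277) = 10.55/1.273 = 8.290 mg/L.
e^(−k_d t) = e^(−0.277×2.360) = 0.5201; e^(−k_a t) = e^(−1.55×2.360) = 0.02578.
D = 8.290 × (0.5201 − 0.02578) + 0.705 × 0.02578 = 4.098 + 0.01818 = 4.116 mg/L.

D ≈ 4.12 mg/L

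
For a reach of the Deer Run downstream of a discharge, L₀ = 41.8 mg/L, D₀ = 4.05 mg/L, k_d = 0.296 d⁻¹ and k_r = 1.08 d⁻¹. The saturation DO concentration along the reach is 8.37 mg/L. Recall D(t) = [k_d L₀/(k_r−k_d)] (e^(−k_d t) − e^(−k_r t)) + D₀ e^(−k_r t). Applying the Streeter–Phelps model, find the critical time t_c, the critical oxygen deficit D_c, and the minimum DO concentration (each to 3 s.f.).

t_c = [1/(k_r−k_d)] ln[(k_r/k_d)(1 − D₀(k_r−k_d)/(k_d L₀))]
= [1/(1.08−0.296)] ln[(1.08/0.296)(1 − 4.05×0.7840/(0.296×41.8))]
= (1/0.7840) ln[3.649 × 0.7434] = 1.276 × ln(2.712) = 1.276 × 0.9978 = 1.273 d.
L(t_c) = L₀ e^(−k_d t_c) = 41.8 × 0.6861 = 28.68 mg/L, and at the critical point k_r D_c = k_d L, so D_c = (0.296/1.08) × 28.68 = 7.860 mg/L.
Minimum DO = C_s − D_c = 8.37 − 7.860 = 0.5097 mg/L.

t_c ≈ 1.27 d; D_c ≈ 7.86 mg/L; min DO ≈ 0.510 mg/L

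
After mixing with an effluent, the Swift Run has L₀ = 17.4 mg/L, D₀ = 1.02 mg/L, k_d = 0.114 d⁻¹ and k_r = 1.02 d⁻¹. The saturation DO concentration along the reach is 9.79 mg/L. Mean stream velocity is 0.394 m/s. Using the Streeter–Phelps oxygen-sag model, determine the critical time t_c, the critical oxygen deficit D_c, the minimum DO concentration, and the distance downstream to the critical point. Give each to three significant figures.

With k_r/k_d = 8.947 and 1 − D₀(k_r−k_d)/(k_d L₀) = 0.5341,
t_c = ln(8.947 × 0.5341) / (1.02 − 0.114) = ln(4.779) / 0.9060 = 1.564/0.9060 = 1.727 d.
L(t_c) = L₀ e^(−k_d t_c) = 17.4 × 0.8213 = 14.29 mg/L, and at the critical point k_r D_c = k_d L, so D_c = (0.114/1.02) × 14.29 = 1.597 mg/L.
Minimum DO = C_s − D_c = 9.79 − 1.597 = 8.193 mg/L.
x_c = v t_c = 0.394 m/s × 1.727 d × 86400 s/d = 58770 m ≈ 58.8 km.

t_c ≈ 1.73 d; D_c ≈ 1.60 mg/L; min DO ≈ 8.19 mg/L; x_c ≈ 58.8 km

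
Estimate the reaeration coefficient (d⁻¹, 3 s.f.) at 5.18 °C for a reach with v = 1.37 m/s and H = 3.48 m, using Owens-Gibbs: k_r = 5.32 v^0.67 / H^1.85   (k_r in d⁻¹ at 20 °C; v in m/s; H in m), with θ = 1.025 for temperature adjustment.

k_r(20) = 5.32 × 1.37^0.67 / 3.48^1.85 = 5.32 × 1.235 / 10.04 = 0.6540 d⁻¹.
k_r(5.18) = 0.6540 × 1.025^(5.18−20) = 0.6540 × 0.6935 = 0.4536 d⁻¹.

k_r ≈ 0.454 d⁻¹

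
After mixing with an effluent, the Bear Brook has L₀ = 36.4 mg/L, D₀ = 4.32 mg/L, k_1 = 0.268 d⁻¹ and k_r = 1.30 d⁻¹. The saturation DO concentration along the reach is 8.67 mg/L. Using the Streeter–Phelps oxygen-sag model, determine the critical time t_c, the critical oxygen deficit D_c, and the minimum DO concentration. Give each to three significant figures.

With k_r/k_1 = 4.851 and 1 − D₀(k_r−k_1)/(k_1 L₀) = 0.5430,
t_c = ln(4.851 × 0.5430) / (1.30 − 0.268) = ln(2.634) / 1.032 = 0.9685/1.032 = 0.9384 d.
D_c = (k_1/k_r) L₀ e^(−k_1 t_c) = (0.268/1.30) × 36.4 × e^(−0.268×0.9384) = 0.2062 × 36.4 × 0.7776 = 5.835 mg/L.
Minimum DO = C_s − D_c = 8.67 − 5.835 = 2.835 mg/L.

t_c ≈ 0.938 d; D_c ≈ 5.84 mg/L; min DO ≈ 2.83 mg/L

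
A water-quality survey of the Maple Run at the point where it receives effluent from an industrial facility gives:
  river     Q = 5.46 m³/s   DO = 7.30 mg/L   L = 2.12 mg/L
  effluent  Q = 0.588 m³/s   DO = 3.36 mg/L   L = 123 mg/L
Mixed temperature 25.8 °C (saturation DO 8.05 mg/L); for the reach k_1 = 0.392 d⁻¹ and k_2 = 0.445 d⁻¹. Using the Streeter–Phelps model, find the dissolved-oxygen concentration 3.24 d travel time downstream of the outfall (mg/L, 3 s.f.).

Mixed DO = (5.46×7.30 + 0.588×3.36)/(5.46+0.588) = 41.83/6.048 = 6.917 mg/L.
Mixed L₀ = (5.46×2.12 + 0.588×123)/(6.048) = 83.90/6.048 = 13.87 mg/L.
Initial deficit D₀ = C_s − DO₀ = 8.05 − 6.917 = 1.133 mg/L.
D(3.24) = [0.392×13.87/(0.445−0.392)](e^(−0.392×3.24) − e^(−0.445×3.24)) + 1.133 e^(−0.445×3.24)
= 102.6 × (0.2808 − 0.2365) + 1.133 × 0.2365 = 4.814 mg/L.
DO = 8.05 − 4.814 = 3.236 mg/L.

DO ≈ 3.24 mg/L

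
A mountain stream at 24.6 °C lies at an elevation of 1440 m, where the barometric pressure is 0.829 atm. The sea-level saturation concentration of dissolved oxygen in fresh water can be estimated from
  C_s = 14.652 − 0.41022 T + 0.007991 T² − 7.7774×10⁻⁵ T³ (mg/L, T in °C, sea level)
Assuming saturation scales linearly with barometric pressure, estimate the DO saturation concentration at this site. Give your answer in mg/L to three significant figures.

At sea level: C_s = 14.652 − 0.41022×24.6 + 0.007991×24.6² − 7.7774×10⁻⁵×24.6³ = 8.239 mg/L.
Pressure correction: C_s' = 8.239 × 0.829 = 6.830 mg/L.

C_s ≈ 6.83 mg/L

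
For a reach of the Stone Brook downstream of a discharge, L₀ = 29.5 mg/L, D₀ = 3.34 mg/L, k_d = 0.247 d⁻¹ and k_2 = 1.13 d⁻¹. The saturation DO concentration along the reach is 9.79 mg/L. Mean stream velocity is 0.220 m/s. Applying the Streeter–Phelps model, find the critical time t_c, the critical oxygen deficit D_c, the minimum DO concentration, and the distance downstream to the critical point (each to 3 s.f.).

t_c = [1/(k_2−k_d)] ln[(k_2/k_d)(1 − D₀(k_2−k_d)/(k_d L₀))]
= [1/(1.13−0.247)] ln[(1.13/0.247)(1 − 3.34×0.8830/(0.247×29.5))]
= (1/0.8830) ln[4.575 × 0.5952] = 1.133 × ln(2.723) = 1.133 × 1.002 = 1.135 d.
L(t_c) = L₀ e^(−k_d t_c) = 29.5 × 0.7556 = 22.29 mg/L, and at the critical point k_2 D_c = k_d L, so D_c = (0.247/1.13) × 22.29 = 4.872 mg/L.
Minimum DO = C_s − D_c = 9.79 − 4.872 = 4.918 mg/L.
x_c = v t_c = 0.220 m/s × 1.135 d × 86400 s/d = 21570 m ≈ 21.6 km.

t_c ≈ 1.13 d; D_c ≈ 4.87 mg/L; min DO ≈ 4.92 mg/L; x_c ≈ 21.6 km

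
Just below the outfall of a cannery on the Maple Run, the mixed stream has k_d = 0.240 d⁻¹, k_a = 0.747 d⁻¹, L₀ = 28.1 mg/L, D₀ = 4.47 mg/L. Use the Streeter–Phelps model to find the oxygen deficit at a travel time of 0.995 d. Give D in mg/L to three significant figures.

D ≈ 6.28 mg/L

k_d L₀/(k_a−k_d) = 0.240×28.1/(0.747−0.240) = 6.744/0.5070 = 13.30 mg/L.
e^(−k_d t) = e^(−0.240×0.9950) = 0.7876; e^(−k_a t) = e^(−0.747×0.9950) = 0.4756.
D = 13.30 × (0.7876 − 0.4756) + 4.47 × 0.4756 = 4.150 + 2.126 = 6.276 mg/L.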